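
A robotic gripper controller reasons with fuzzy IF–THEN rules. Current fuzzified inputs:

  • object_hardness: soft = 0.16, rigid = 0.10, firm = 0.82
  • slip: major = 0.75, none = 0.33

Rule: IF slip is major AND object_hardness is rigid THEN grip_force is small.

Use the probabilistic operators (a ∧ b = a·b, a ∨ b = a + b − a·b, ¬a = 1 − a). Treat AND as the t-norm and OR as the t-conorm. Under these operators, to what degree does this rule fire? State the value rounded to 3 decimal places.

firing strength: major=0.75, rigid=0.10; AND[a·b] → w = 0.0750

0.075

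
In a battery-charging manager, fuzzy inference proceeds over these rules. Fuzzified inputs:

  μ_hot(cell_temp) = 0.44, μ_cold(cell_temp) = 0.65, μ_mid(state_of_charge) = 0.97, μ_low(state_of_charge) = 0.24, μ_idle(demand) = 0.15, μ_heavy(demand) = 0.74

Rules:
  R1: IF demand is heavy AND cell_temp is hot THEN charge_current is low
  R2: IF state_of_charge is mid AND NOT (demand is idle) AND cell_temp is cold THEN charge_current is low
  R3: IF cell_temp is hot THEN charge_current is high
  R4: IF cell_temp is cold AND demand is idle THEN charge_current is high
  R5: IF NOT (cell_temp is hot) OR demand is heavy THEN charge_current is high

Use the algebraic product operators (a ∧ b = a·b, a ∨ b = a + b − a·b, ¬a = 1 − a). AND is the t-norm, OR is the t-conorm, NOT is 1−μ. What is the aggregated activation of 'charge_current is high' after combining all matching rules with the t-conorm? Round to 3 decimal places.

0.942

R1: heavy=0.74, hot=0.44; AND[a·b] → w = 0.3256
R2: mid=0.97, ¬idle=1−0.15=0.85, cold=0.65; AND[a·b] → w = 0.5359
R3: hot=0.44 → w = 0.4400
R4: cold=0.65, idle=0.15; AND[a·b] → w = 0.0975
R5: ¬hot=1−0.44=0.56, heavy=0.74; OR[a + b − a·b] → w = 0.8856
Rules with consequent 'high': {R3, R4, R5} → strengths 0.4400, 0.0975, 0.8856
Aggregate via t-conorm [a + b − a·b]: 0.9422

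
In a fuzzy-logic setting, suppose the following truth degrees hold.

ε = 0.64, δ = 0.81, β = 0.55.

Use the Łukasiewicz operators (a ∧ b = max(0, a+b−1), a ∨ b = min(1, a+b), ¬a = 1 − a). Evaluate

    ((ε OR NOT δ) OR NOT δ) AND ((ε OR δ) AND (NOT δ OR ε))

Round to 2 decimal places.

0.83

NOT δ = 1 − 0.81 = 0.19
ε OR NOT δ = min(1, a+b) on (0.64, 0.19) = 0.83
NOT δ = 1 − 0.81 = 0.19
(ε OR NOT δ) OR NOT δ = min(1, a+b) on (0.83, 0.19) = 1.00
ε OR δ = min(1, a+b) on (0.64, 0.81) = 1.00
NOT δ = 1 − 0.81 = 0.19
NOT δ OR ε = min(1, a+b) on (0.19, 0.64) = 0.83
(ε OR δ) AND (NOT δ OR ε) = max(0, a+b−1) on (1.00, 0.83) = 0.83
((ε OR NOT δ) OR NOT δ) AND ((ε OR δ) AND (NOT δ OR ε)) = max(0, a+b−1) on (1.00, 0.83) = 0.83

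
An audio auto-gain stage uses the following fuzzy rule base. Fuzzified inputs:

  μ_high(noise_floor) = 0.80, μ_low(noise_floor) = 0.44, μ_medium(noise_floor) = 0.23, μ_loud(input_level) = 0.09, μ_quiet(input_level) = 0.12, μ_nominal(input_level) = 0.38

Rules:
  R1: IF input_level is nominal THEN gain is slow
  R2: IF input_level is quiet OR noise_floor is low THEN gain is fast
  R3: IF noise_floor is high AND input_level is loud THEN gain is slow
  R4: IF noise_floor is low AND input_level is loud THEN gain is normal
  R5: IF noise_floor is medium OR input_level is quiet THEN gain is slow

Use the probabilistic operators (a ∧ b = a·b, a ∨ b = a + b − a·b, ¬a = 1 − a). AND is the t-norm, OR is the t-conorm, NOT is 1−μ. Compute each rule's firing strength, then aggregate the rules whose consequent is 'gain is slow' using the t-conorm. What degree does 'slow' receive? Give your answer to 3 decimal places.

R1: nominal=0.38 → w = 0.3800
R2: quiet=0.12, low=0.44; OR[a + b − a·b] → w = 0.5072
R3: high=0.80, loud=0.09; AND[a·b] → w = 0.0720
R4: low=0.44, loud=0.09; AND[a·b] → w = 0.0396
R5: medium=0.23, quiet=0.12; OR[a + b − a·b] → w = 0.3224
Rules with consequent 'slow': {R1, R3, R5} → strengths 0.3800, 0.0720, 0.3224
Aggregate via t-conorm [a + b − a·b]: 0.6101

0.610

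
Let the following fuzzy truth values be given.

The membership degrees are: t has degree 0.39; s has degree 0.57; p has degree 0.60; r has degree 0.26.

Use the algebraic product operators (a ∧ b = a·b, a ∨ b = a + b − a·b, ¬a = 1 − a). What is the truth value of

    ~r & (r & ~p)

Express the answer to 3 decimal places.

0.077

~r = 1 − 0.2600 = 0.7400
~p = 1 − 0.6000 = 0.4000
r & ~p = a·b on (0.2600, 0.4000) = 0.1040
~r & (r & ~p) = a·b on (0.7400, 0.1040) = 0.0770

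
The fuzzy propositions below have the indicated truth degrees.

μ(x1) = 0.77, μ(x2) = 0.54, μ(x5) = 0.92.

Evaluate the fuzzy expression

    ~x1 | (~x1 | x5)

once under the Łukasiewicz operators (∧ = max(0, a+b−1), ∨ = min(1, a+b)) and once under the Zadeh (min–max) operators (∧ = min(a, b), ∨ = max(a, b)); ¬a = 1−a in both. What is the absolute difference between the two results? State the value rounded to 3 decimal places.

0.080

Under Łukasiewicz:
  ~x1 = 1 − 0.77 = 0.23
  ~x1 = 1 − 0.77 = 0.23
  ~x1 | x5 = min(1, a+b) on (0.23, 0.92) = 1.00
  ~x1 | (~x1 | x5) = min(1, a+b) on (0.23, 1.00) = 1.00
  → value = 1.0000
Under Zadeh (min–max):
  ~x1 = 1 − 0.77 = 0.23
  ~x1 = 1 − 0.77 = 0.23
  ~x1 | x5 = max(a, b) on (0.23, 0.92) = 0.92
  ~x1 | (~x1 | x5) = max(a, b) on (0.23, 0.92) = 0.92
  → value = 0.9200
|1.0000 − 0.9200| = 0.080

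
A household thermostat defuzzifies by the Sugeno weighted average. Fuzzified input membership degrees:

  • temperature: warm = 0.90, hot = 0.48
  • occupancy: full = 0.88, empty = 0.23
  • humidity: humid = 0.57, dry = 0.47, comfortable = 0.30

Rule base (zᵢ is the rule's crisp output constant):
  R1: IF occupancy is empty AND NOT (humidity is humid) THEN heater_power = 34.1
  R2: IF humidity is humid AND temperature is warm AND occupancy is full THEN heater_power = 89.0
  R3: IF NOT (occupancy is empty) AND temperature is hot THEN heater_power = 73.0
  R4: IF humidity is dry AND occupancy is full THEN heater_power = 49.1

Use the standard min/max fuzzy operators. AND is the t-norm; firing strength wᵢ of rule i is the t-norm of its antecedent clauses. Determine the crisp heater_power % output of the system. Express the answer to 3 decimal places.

66.680

R1 (z=34.1): empty=0.23, ¬humid=1−0.57=0.43; AND[min(a, b)] → w = 0.23
R2 (z=89.0): humid=0.57, warm=0.90, full=0.88; AND[min(a, b)] → w = 0.57
R3 (z=73.0): ¬empty=1−0.23=0.77, hot=0.48; AND[min(a, b)] → w = 0.48
R4 (z=49.1): dry=0.47, full=0.88; AND[min(a, b)] → w = 0.47
Weighted average = (0.23·34.1 + 0.57·89.0 + 0.48·73.0 + 0.47·49.1) / (0.23 + 0.57 + 0.48 + 0.47)
  = 116.6900 / 1.7500 = 66.680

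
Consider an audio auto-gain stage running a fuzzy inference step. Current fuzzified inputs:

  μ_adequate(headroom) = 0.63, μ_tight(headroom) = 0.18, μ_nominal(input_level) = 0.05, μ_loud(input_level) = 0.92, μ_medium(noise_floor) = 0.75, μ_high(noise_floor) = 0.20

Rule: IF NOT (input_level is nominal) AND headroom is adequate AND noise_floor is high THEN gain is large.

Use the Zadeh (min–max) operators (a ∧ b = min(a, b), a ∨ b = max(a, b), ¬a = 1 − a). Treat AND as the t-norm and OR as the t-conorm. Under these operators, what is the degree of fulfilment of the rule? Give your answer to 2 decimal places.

0.20

firing strength: ¬nominal=1−0.05=0.95, adequate=0.63, high=0.20; AND[min(a, b)] → w = 0.20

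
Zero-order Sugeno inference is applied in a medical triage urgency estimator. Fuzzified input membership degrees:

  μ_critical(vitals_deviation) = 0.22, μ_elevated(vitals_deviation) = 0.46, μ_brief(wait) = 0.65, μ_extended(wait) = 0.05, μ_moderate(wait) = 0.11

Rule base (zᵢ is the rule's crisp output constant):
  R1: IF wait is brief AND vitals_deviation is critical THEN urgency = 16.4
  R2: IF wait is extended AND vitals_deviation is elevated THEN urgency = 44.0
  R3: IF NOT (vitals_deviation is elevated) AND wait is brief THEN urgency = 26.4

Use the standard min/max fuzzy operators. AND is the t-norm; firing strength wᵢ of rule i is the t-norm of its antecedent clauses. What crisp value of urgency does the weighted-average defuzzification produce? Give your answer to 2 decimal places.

24.77

R1 (z=16.4): brief=0.65, critical=0.22; AND[min(a, b)] → w = 0.22
R2 (z=44.0): extended=0.05, elevated=0.46; AND[min(a, b)] → w = 0.05
R3 (z=26.4): ¬elevated=1−0.46=0.54, brief=0.65; AND[min(a, b)] → w = 0.54
Weighted average = (0.22·16.4 + 0.05·44.0 + 0.54·26.4) / (0.22 + 0.05 + 0.54)
  = 20.0640 / 0.8100 = 24.77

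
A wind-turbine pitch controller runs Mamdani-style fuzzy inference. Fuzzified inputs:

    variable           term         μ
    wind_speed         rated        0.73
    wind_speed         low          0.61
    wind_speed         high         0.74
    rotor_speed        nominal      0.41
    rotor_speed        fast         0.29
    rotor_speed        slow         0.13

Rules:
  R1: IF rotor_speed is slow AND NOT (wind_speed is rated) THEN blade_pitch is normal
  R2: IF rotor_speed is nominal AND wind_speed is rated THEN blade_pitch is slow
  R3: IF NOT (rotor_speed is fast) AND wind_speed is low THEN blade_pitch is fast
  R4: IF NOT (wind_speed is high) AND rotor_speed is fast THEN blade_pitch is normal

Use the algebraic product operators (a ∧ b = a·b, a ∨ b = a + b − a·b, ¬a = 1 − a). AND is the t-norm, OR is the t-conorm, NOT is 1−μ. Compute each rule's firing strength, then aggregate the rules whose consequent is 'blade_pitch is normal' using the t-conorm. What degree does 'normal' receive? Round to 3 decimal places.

0.108

R1: slow=0.13, ¬rated=1−0.73=0.27; AND[a·b] → w = 0.0351
R2: nominal=0.41, rated=0.73; AND[a·b] → w = 0.2993
R3: ¬fast=1−0.29=0.71, low=0.61; AND[a·b] → w = 0.4331
R4: ¬high=1−0.74=0.26, fast=0.29; AND[a·b] → w = 0.0754
Rules with consequent 'normal': {R1, R4} → strengths 0.0351, 0.0754
Aggregate via t-conorm [a + b − a·b]: 0.1079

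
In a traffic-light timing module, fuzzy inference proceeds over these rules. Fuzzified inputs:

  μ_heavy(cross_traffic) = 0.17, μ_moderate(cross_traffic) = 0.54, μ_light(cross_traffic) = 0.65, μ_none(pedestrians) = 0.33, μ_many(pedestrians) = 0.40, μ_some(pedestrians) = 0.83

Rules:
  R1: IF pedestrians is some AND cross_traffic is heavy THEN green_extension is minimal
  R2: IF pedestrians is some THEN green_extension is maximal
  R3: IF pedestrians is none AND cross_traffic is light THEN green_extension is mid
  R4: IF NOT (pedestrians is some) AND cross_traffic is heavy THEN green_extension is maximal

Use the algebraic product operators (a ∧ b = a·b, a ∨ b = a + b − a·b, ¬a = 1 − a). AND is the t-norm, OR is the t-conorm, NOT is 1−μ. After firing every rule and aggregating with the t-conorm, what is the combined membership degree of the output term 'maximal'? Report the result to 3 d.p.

0.835

R1: some=0.83, heavy=0.17; AND[a·b] → w = 0.1411
R2: some=0.83 → w = 0.8300
R3: none=0.33, light=0.65; AND[a·b] → w = 0.2145
R4: ¬some=1−0.83=0.17, heavy=0.17; AND[a·b] → w = 0.0289
Rules with consequent 'maximal': {R2, R4} → strengths 0.8300, 0.0289
Aggregate via t-conorm [a + b − a·b]: 0.8349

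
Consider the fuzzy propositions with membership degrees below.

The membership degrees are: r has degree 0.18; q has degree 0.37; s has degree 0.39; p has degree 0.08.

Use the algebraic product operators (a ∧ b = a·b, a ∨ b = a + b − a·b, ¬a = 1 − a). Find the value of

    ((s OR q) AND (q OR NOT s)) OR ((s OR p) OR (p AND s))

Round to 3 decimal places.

0.709

s OR q = a + b − a·b on (0.3900, 0.3700) = 0.6157
NOT s = 1 − 0.3900 = 0.6100
q OR NOT s = a + b − a·b on (0.3700, 0.6100) = 0.7543
(s OR q) AND (q OR NOT s) = a·b on (0.6157, 0.7543) = 0.4644
s OR p = a + b − a·b on (0.3900, 0.0800) = 0.4388
p AND s = a·b on (0.0800, 0.3900) = 0.0312
(s OR p) OR (p AND s) = a + b − a·b on (0.4388, 0.0312) = 0.4563
((s OR q) AND (q OR NOT s)) OR ((s OR p) OR (p AND s)) = a + b − a·b on (0.4644, 0.4563) = 0.7088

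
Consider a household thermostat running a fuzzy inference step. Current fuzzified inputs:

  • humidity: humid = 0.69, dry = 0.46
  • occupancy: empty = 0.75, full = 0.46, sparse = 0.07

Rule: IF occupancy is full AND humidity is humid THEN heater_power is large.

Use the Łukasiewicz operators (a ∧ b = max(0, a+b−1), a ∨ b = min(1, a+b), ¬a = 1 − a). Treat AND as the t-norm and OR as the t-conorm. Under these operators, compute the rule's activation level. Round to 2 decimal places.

0.15

firing strength: full=0.46, humid=0.69; AND[max(0, a+b−1)] → w = 0.15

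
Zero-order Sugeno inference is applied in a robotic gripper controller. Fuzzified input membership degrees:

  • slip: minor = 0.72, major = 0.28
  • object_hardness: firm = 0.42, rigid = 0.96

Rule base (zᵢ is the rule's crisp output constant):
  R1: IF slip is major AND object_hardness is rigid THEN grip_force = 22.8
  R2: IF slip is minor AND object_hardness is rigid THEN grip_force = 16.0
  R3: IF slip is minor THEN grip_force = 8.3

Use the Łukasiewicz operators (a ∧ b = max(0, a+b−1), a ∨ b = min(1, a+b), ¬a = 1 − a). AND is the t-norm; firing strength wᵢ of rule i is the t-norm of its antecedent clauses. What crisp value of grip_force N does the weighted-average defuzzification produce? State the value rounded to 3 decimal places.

13.615

R1 (z=22.8): major=0.28, rigid=0.96; AND[max(0, a+b−1)] → w = 0.24
R2 (z=16.0): minor=0.72, rigid=0.96; AND[max(0, a+b−1)] → w = 0.68
R3 (z=8.3): minor=0.72 → w = 0.72
Weighted average = (0.24·22.8 + 0.68·16.0 + 0.72·8.3) / (0.24 + 0.68 + 0.72)
  = 22.3280 / 1.6400 = 13.615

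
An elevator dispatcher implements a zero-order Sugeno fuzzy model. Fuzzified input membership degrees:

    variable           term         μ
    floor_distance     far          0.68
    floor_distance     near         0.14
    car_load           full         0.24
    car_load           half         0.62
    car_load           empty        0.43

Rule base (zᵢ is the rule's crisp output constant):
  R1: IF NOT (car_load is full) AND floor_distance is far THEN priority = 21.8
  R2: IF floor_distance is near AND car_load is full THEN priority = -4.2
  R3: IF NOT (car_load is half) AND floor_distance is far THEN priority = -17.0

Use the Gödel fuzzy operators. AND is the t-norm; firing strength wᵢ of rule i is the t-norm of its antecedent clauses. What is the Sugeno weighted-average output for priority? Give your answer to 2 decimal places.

R1 (z=21.8): ¬full=1−0.24=0.76, far=0.68; AND[min(a, b)] → w = 0.68
R2 (z=-4.2): near=0.14, full=0.24; AND[min(a, b)] → w = 0.14
R3 (z=-17.0): ¬half=1−0.62=0.38, far=0.68; AND[min(a, b)] → w = 0.38
Weighted average = (0.68·21.8 + 0.14·-4.2 + 0.38·-17.0) / (0.68 + 0.14 + 0.38)
  = 7.7760 / 1.2000 = 6.48

6.48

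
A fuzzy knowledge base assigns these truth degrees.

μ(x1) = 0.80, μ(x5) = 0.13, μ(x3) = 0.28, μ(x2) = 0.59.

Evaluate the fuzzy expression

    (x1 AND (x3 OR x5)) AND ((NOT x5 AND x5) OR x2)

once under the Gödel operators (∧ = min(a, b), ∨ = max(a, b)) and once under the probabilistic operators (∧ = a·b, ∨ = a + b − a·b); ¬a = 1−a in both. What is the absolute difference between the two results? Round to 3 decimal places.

0.090

Under Gödel:
  x3 OR x5 = max(a, b) on (0.28, 0.13) = 0.28
  x1 AND (x3 OR x5) = min(a, b) on (0.80, 0.28) = 0.28
  NOT x5 = 1 − 0.13 = 0.87
  NOT x5 AND x5 = min(a, b) on (0.87, 0.13) = 0.13
  (NOT x5 AND x5) OR x2 = max(a, b) on (0.13, 0.59) = 0.59
  (x1 AND (x3 OR x5)) AND ((NOT x5 AND x5) OR x2) = min(a, b) on (0.28, 0.59) = 0.28
  → value = 0.2800
Under probabilistic:
  x3 OR x5 = a + b − a·b on (0.2800, 0.1300) = 0.3736
  x1 AND (x3 OR x5) = a·b on (0.8000, 0.3736) = 0.2989
  NOT x5 = 1 − 0.1300 = 0.8700
  NOT x5 AND x5 = a·b on (0.8700, 0.1300) = 0.1131
  (NOT x5 AND x5) OR x2 = a + b − a·b on (0.1131, 0.5900) = 0.6364
  (x1 AND (x3 OR x5)) AND ((NOT x5 AND x5) OR x2) = a·b on (0.2989, 0.6364) = 0.1902
  → value = 0.1902
|0.2800 − 0.1902| = 0.090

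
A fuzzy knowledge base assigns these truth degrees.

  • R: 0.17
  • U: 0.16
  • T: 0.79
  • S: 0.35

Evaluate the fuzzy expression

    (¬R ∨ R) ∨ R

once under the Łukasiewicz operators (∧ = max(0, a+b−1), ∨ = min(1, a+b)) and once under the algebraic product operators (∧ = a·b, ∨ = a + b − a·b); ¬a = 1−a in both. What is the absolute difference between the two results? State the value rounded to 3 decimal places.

Under Łukasiewicz:
  ¬R = 1 − 0.17 = 0.83
  ¬R ∨ R = min(1, a+b) on (0.83, 0.17) = 1.00
  (¬R ∨ R) ∨ R = min(1, a+b) on (1.00, 0.17) = 1.00
  → value = 1.0000
Under algebraic product:
  ¬R = 1 − 0.1700 = 0.8300
  ¬R ∨ R = a + b − a·b on (0.8300, 0.1700) = 0.8589
  (¬R ∨ R) ∨ R = a + b − a·b on (0.8589, 0.1700) = 0.8829
  → value = 0.8829
|1.0000 − 0.8829| = 0.117

0.117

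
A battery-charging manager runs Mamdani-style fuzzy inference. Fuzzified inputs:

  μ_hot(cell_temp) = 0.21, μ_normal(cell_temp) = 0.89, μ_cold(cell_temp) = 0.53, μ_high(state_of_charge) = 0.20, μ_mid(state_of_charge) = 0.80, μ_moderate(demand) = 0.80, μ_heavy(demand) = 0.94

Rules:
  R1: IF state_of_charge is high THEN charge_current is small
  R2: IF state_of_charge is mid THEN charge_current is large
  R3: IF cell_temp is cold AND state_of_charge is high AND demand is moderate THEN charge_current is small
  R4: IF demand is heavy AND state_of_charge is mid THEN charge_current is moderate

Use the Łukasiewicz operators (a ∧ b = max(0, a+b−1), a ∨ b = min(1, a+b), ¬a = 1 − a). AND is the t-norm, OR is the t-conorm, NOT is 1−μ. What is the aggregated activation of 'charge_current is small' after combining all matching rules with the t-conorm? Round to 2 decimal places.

0.20

R1: high=0.20 → w = 0.20
R2: mid=0.80 → w = 0.80
R3: cold=0.53, high=0.20, moderate=0.80; AND[max(0, a+b−1)] → w = 0.00
R4: heavy=0.94, mid=0.80; AND[max(0, a+b−1)] → w = 0.74
Rules with consequent 'small': {R1, R3} → strengths 0.20, 0.00
Aggregate via t-conorm [min(1, a+b)]: 0.20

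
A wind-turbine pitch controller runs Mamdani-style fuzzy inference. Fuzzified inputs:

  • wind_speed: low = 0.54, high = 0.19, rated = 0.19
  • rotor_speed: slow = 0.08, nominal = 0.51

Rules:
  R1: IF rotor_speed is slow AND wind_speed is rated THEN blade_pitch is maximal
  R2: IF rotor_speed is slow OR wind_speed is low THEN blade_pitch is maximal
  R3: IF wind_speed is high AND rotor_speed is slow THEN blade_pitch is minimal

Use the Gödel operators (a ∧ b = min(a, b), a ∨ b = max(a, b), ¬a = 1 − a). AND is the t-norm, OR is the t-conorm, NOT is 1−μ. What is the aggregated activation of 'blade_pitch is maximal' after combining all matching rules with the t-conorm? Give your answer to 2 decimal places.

0.54

R1: slow=0.08, rated=0.19; AND[min(a, b)] → w = 0.08
R2: slow=0.08, low=0.54; OR[max(a, b)] → w = 0.54
R3: high=0.19, slow=0.08; AND[min(a, b)] → w = 0.08
Rules with consequent 'maximal': {R1, R2} → strengths 0.08, 0.54
Aggregate via t-conorm [max(a, b)]: 0.54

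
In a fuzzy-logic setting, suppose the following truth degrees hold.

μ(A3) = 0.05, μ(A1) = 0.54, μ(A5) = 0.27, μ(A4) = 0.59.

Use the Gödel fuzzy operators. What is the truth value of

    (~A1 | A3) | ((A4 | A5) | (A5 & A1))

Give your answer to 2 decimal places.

~A1 = 1 − 0.54 = 0.46
~A1 | A3 = max(a, b) on (0.46, 0.05) = 0.46
A4 | A5 = max(a, b) on (0.59, 0.27) = 0.59
A5 & A1 = min(a, b) on (0.27, 0.54) = 0.27
(A4 | A5) | (A5 & A1) = max(a, b) on (0.59, 0.27) = 0.59
(~A1 | A3) | ((A4 | A5) | (A5 & A1)) = max(a, b) on (0.46, 0.59) = 0.59

0.59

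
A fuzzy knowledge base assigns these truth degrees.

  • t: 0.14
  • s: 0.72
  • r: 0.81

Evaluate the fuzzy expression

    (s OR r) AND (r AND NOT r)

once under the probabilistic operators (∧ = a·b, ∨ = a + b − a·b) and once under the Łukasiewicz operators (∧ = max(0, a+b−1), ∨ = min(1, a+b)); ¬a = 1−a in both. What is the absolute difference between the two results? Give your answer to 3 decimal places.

0.146

Under probabilistic:
  s OR r = a + b − a·b on (0.7200, 0.8100) = 0.9468
  NOT r = 1 − 0.8100 = 0.1900
  r AND NOT r = a·b on (0.8100, 0.1900) = 0.1539
  (s OR r) AND (r AND NOT r) = a·b on (0.9468, 0.1539) = 0.1457
  → value = 0.1457
Under Łukasiewicz:
  s OR r = min(1, a+b) on (0.72, 0.81) = 1.00
  NOT r = 1 − 0.81 = 0.19
  r AND NOT r = max(0, a+b−1) on (0.81, 0.19) = 0.00
  (s OR r) AND (r AND NOT r) = max(0, a+b−1) on (1.00, 0.00) = 0.00
  → value = 0.0000
|0.1457 − 0.0000| = 0.146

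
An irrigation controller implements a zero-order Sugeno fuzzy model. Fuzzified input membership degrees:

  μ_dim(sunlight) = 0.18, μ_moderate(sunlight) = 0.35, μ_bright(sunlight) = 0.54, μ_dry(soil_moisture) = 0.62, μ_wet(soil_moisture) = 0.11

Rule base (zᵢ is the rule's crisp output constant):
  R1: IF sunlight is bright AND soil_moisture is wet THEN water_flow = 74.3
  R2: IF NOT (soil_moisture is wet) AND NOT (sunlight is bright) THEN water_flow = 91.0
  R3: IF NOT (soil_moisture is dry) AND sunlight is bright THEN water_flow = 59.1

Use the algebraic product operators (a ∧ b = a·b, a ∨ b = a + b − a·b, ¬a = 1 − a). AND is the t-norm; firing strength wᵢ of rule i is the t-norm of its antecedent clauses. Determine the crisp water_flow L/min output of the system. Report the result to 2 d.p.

R1 (z=74.3): bright=0.54, wet=0.11; AND[a·b] → w = 0.0594
R2 (z=91.0): ¬wet=1−0.11=0.89, ¬bright=1−0.54=0.46; AND[a·b] → w = 0.4094
R3 (z=59.1): ¬dry=1−0.62=0.38, bright=0.54; AND[a·b] → w = 0.2052
Weighted average = (0.0594·74.3 + 0.4094·91.0 + 0.2052·59.1) / (0.0594 + 0.4094 + 0.2052)
  = 53.7961 / 0.6740 = 79.82

79.82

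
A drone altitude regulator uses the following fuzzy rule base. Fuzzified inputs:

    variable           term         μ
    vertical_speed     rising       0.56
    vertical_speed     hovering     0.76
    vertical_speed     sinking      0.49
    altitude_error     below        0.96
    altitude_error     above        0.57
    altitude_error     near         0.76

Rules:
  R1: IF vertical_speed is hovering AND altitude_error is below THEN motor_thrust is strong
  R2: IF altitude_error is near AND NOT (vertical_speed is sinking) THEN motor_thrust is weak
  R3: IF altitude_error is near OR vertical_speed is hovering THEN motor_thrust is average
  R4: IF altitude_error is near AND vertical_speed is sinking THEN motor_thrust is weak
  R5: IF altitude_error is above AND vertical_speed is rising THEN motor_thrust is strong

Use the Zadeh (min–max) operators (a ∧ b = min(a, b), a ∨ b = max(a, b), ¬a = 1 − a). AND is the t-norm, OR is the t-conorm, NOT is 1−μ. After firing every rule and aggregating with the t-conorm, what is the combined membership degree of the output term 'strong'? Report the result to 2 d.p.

R1: hovering=0.76, below=0.96; AND[min(a, b)] → w = 0.76
R2: near=0.76, ¬sinking=1−0.49=0.51; AND[min(a, b)] → w = 0.51
R3: near=0.76, hovering=0.76; OR[max(a, b)] → w = 0.76
R4: near=0.76, sinking=0.49; AND[min(a, b)] → w = 0.49
R5: above=0.57, rising=0.56; AND[min(a, b)] → w = 0.56
Rules with consequent 'strong': {R1, R5} → strengths 0.76, 0.56
Aggregate via t-conorm [max(a, b)]: 0.76

0.76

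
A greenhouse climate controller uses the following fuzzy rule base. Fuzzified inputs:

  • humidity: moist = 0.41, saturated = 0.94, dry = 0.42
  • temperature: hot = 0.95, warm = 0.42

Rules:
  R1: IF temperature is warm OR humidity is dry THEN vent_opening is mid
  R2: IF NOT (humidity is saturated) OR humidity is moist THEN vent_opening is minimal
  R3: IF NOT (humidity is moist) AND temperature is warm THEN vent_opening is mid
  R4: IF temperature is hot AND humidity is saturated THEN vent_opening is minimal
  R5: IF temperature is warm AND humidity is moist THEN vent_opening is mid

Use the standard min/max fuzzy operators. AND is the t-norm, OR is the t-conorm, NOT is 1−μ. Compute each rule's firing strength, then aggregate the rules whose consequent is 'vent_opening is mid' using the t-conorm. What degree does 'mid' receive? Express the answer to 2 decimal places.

0.42

R1: warm=0.42, dry=0.42; OR[max(a, b)] → w = 0.42
R2: ¬saturated=1−0.94=0.06, moist=0.41; OR[max(a, b)] → w = 0.41
R3: ¬moist=1−0.41=0.59, warm=0.42; AND[min(a, b)] → w = 0.42
R4: hot=0.95, saturated=0.94; AND[min(a, b)] → w = 0.94
R5: warm=0.42, moist=0.41; AND[min(a, b)] → w = 0.41
Rules with consequent 'mid': {R1, R3, R5} → strengths 0.42, 0.42, 0.41
Aggregate via t-conorm [max(a, b)]: 0.42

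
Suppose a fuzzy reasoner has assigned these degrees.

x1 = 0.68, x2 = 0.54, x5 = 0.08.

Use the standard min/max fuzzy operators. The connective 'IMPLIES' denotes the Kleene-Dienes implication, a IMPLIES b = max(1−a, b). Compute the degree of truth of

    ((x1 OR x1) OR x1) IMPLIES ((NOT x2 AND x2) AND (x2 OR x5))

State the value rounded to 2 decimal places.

0.46

x1 OR x1 = max(a, b) on (0.68, 0.68) = 0.68
(x1 OR x1) OR x1 = max(a, b) on (0.68, 0.68) = 0.68
NOT x2 = 1 − 0.54 = 0.46
NOT x2 AND x2 = min(a, b) on (0.46, 0.54) = 0.46
x2 OR x5 = max(a, b) on (0.54, 0.08) = 0.54
(NOT x2 AND x2) AND (x2 OR x5) = min(a, b) on (0.46, 0.54) = 0.46
((x1 OR x1) OR x1) IMPLIES ((NOT x2 AND x2) AND (x2 OR x5))  [Kleene-Dienes: max(1−a, b)] with a=0.68, b=0.46 → 0.46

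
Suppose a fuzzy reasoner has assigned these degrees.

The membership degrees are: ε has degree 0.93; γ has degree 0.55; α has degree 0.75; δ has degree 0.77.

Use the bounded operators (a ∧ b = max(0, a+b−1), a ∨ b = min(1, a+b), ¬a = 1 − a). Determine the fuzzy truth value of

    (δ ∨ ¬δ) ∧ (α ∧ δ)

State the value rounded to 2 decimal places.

¬δ = 1 − 0.77 = 0.23
δ ∨ ¬δ = min(1, a+b) on (0.77, 0.23) = 1.00
α ∧ δ = max(0, a+b−1) on (0.75, 0.77) = 0.52
(δ ∨ ¬δ) ∧ (α ∧ δ) = max(0, a+b−1) on (1.00, 0.52) = 0.52

0.52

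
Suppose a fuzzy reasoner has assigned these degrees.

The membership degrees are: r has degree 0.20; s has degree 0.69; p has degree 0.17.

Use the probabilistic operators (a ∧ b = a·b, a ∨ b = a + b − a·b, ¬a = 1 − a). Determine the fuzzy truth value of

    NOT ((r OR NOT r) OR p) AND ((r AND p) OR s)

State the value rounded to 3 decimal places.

0.093

NOT r = 1 − 0.2000 = 0.8000
r OR NOT r = a + b − a·b on (0.2000, 0.8000) = 0.8400
(r OR NOT r) OR p = a + b − a·b on (0.8400, 0.1700) = 0.8672
NOT ((r OR NOT r) OR p) = 1 − 0.8672 = 0.1328
r AND p = a·b on (0.2000, 0.1700) = 0.0340
(r AND p) OR s = a + b − a·b on (0.0340, 0.6900) = 0.7005
NOT ((r OR NOT r) OR p) AND ((r AND p) OR s) = a·b on (0.1328, 0.7005) = 0.0930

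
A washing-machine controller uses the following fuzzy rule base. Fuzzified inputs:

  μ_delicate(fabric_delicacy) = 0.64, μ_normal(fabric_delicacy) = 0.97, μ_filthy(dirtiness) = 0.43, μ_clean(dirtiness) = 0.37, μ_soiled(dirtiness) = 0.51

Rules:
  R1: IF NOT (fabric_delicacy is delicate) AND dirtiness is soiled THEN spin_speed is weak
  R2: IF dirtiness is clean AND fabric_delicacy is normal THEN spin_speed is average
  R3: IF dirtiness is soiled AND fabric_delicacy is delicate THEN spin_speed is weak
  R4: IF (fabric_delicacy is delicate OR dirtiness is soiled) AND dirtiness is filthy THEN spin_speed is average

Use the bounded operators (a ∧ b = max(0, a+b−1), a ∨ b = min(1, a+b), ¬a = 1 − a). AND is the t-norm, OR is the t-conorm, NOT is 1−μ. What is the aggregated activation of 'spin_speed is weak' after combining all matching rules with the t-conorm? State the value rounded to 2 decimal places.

0.15

R1: ¬delicate=1−0.64=0.36, soiled=0.51; AND[max(0, a+b−1)] → w = 0.00
R2: clean=0.37, normal=0.97; AND[max(0, a+b−1)] → w = 0.34
R3: soiled=0.51, delicate=0.64; AND[max(0, a+b−1)] → w = 0.15
R4: (delicate=0.64 OR soiled=0.51) = 1.00; AND[max(0, a+b−1)] with filthy=0.43 → w = 0.43
Rules with consequent 'weak': {R1, R3} → strengths 0.00, 0.15
Aggregate via t-conorm [min(1, a+b)]: 0.15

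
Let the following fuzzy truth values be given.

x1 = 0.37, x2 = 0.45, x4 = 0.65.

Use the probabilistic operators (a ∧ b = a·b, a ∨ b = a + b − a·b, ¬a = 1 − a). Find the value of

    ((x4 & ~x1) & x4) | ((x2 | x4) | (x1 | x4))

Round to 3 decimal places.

0.969

~x1 = 1 − 0.3700 = 0.6300
x4 & ~x1 = a·b on (0.6500, 0.6300) = 0.4095
(x4 & ~x1) & x4 = a·b on (0.4095, 0.6500) = 0.2662
x2 | x4 = a + b − a·b on (0.4500, 0.6500) = 0.8075
x1 | x4 = a + b − a·b on (0.3700, 0.6500) = 0.7795
(x2 | x4) | (x1 | x4) = a + b − a·b on (0.8075, 0.7795) = 0.9576
((x4 & ~x1) & x4) | ((x2 | x4) | (x1 | x4)) = a + b − a·b on (0.2662, 0.9576) = 0.9689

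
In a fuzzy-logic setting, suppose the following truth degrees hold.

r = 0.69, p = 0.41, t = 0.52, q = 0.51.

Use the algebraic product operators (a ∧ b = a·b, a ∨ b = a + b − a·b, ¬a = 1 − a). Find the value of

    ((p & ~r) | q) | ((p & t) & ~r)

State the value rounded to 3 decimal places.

~r = 1 − 0.6900 = 0.3100
p & ~r = a·b on (0.4100, 0.3100) = 0.1271
(p & ~r) | q = a + b − a·b on (0.1271, 0.5100) = 0.5723
p & t = a·b on (0.4100, 0.5200) = 0.2132
~r = 1 − 0.6900 = 0.3100
(p & t) & ~r = a·b on (0.2132, 0.3100) = 0.0661
((p & ~r) | q) | ((p & t) & ~r) = a + b − a·b on (0.5723, 0.0661) = 0.6005

0.601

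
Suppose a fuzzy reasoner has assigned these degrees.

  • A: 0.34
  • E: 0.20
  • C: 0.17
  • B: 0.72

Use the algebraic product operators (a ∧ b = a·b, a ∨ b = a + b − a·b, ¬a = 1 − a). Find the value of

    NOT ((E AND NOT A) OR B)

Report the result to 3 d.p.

NOT A = 1 − 0.3400 = 0.6600
E AND NOT A = a·b on (0.2000, 0.6600) = 0.1320
(E AND NOT A) OR B = a + b − a·b on (0.1320, 0.7200) = 0.7570
NOT ((E AND NOT A) OR B) = 1 − 0.7570 = 0.2430

0.243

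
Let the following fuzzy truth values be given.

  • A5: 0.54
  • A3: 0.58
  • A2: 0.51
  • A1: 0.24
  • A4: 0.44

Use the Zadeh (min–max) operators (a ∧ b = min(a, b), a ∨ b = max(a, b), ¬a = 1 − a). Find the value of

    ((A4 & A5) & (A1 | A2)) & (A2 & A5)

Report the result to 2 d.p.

0.44

A4 & A5 = min(a, b) on (0.44, 0.54) = 0.44
A1 | A2 = max(a, b) on (0.24, 0.51) = 0.51
(A4 & A5) & (A1 | A2) = min(a, b) on (0.44, 0.51) = 0.44
A2 & A5 = min(a, b) on (0.51, 0.54) = 0.51
((A4 & A5) & (A1 | A2)) & (A2 & A5) = min(a, b) on (0.44, 0.51) = 0.44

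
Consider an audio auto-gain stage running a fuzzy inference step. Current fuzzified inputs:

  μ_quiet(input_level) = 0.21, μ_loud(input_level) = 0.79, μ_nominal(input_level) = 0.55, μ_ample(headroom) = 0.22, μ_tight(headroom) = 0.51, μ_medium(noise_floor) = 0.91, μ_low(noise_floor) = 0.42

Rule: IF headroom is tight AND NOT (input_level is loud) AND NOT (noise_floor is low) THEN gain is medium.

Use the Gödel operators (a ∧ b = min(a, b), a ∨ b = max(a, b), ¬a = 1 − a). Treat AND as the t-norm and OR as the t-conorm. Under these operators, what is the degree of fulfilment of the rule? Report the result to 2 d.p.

firing strength: tight=0.51, ¬loud=1−0.79=0.21, ¬low=1−0.42=0.58; AND[min(a, b)] → w = 0.21

0.21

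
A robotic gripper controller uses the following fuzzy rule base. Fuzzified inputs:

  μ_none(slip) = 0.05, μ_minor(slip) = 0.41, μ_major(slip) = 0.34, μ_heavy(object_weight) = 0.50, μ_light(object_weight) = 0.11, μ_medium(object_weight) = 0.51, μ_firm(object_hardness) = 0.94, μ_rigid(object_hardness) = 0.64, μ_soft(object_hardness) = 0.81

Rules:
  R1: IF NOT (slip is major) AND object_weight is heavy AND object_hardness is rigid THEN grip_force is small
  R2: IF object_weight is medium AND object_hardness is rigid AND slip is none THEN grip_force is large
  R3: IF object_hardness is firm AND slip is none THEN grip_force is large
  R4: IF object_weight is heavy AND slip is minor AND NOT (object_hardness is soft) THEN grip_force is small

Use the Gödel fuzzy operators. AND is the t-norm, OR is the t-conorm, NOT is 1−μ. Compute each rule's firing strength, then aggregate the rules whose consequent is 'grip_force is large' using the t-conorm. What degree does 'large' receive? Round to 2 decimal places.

R1: ¬major=1−0.34=0.66, heavy=0.50, rigid=0.64; AND[min(a, b)] → w = 0.50
R2: medium=0.51, rigid=0.64, none=0.05; AND[min(a, b)] → w = 0.05
R3: firm=0.94, none=0.05; AND[min(a, b)] → w = 0.05
R4: heavy=0.50, minor=0.41, ¬soft=1−0.81=0.19; AND[min(a, b)] → w = 0.19
Rules with consequent 'large': {R2, R3} → strengths 0.05, 0.05
Aggregate via t-conorm [max(a, b)]: 0.05

0.05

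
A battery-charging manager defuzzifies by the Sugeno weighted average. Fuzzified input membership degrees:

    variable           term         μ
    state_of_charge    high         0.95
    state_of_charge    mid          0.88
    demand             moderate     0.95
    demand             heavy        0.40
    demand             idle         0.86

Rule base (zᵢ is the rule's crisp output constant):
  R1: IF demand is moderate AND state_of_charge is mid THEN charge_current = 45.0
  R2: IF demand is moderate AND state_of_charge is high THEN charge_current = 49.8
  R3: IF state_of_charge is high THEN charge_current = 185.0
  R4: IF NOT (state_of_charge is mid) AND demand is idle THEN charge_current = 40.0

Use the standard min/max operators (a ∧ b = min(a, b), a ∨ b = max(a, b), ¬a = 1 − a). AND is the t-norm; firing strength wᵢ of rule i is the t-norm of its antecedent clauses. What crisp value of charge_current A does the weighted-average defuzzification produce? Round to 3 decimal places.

R1 (z=45.0): moderate=0.95, mid=0.88; AND[min(a, b)] → w = 0.88
R2 (z=49.8): moderate=0.95, high=0.95; AND[min(a, b)] → w = 0.95
R3 (z=185.0): high=0.95 → w = 0.95
R4 (z=40.0): ¬mid=1−0.88=0.12, idle=0.86; AND[min(a, b)] → w = 0.12
Weighted average = (0.88·45.0 + 0.95·49.8 + 0.95·185.0 + 0.12·40.0) / (0.88 + 0.95 + 0.95 + 0.12)
  = 267.4600 / 2.9000 = 92.228

92.228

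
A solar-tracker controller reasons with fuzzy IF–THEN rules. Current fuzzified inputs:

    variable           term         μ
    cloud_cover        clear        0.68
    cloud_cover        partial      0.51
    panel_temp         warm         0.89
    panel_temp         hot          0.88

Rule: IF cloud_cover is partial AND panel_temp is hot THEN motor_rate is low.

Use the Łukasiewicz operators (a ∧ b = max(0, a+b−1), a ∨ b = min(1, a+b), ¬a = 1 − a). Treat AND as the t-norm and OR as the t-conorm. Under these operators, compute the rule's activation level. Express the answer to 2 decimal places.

0.39

firing strength: partial=0.51, hot=0.88; AND[max(0, a+b−1)] → w = 0.39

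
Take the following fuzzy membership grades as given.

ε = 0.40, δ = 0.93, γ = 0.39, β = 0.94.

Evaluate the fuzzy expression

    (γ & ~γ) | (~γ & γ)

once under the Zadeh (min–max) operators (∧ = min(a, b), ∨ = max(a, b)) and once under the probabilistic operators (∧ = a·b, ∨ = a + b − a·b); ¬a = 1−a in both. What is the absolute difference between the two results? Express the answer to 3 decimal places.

Under Zadeh (min–max):
  ~γ = 1 − 0.39 = 0.61
  γ & ~γ = min(a, b) on (0.39, 0.61) = 0.39
  ~γ = 1 − 0.39 = 0.61
  ~γ & γ = min(a, b) on (0.61, 0.39) = 0.39
  (γ & ~γ) | (~γ & γ) = max(a, b) on (0.39, 0.39) = 0.39
  → value = 0.3900
Under probabilistic:
  ~γ = 1 − 0.3900 = 0.6100
  γ & ~γ = a·b on (0.3900, 0.6100) = 0.2379
  ~γ = 1 − 0.3900 = 0.6100
  ~γ & γ = a·b on (0.6100, 0.3900) = 0.2379
  (γ & ~γ) | (~γ & γ) = a + b − a·b on (0.2379, 0.2379) = 0.4192
  → value = 0.4192
|0.3900 − 0.4192| = 0.029

0.029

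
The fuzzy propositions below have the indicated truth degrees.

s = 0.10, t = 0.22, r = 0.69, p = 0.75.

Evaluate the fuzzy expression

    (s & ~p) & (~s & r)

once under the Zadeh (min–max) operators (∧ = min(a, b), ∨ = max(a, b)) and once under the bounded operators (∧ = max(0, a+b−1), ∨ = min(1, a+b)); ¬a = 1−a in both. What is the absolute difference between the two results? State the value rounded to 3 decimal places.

0.100

Under Zadeh (min–max):
  ~p = 1 − 0.75 = 0.25
  s & ~p = min(a, b) on (0.10, 0.25) = 0.10
  ~s = 1 − 0.10 = 0.90
  ~s & r = min(a, b) on (0.90, 0.69) = 0.69
  (s & ~p) & (~s & r) = min(a, b) on (0.10, 0.69) = 0.10
  → value = 0.1000
Under bounded:
  ~p = 1 − 0.75 = 0.25
  s & ~p = max(0, a+b−1) on (0.10, 0.25) = 0.00
  ~s = 1 − 0.10 = 0.90
  ~s & r = max(0, a+b−1) on (0.90, 0.69) = 0.59
  (s & ~p) & (~s & r) = max(0, a+b−1) on (0.00, 0.59) = 0.00
  → value = 0.0000
|0.1000 − 0.0000| = 0.100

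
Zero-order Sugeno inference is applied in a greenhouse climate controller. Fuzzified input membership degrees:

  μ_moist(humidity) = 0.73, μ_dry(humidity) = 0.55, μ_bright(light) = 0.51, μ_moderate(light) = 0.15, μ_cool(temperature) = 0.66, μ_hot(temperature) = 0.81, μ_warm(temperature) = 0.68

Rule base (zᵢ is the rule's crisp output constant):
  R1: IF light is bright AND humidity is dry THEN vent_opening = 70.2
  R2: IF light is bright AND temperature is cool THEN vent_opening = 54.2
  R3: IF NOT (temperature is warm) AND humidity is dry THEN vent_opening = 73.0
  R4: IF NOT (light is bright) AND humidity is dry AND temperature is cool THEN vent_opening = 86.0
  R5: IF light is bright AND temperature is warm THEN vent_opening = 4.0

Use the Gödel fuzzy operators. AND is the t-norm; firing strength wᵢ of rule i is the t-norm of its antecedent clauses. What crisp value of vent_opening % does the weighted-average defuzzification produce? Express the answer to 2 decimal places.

R1 (z=70.2): bright=0.51, dry=0.55; AND[min(a, b)] → w = 0.51
R2 (z=54.2): bright=0.51, cool=0.66; AND[min(a, b)] → w = 0.51
R3 (z=73.0): ¬warm=1−0.68=0.32, dry=0.55; AND[min(a, b)] → w = 0.32
R4 (z=86.0): ¬bright=1−0.51=0.49, dry=0.55, cool=0.66; AND[min(a, b)] → w = 0.49
R5 (z=4.0): bright=0.51, warm=0.68; AND[min(a, b)] → w = 0.51
Weighted average = (0.51·70.2 + 0.51·54.2 + 0.32·73.0 + 0.49·86.0 + 0.51·4.0) / (0.51 + 0.51 + 0.32 + 0.49 + 0.51)
  = 130.9840 / 2.3400 = 55.98

55.98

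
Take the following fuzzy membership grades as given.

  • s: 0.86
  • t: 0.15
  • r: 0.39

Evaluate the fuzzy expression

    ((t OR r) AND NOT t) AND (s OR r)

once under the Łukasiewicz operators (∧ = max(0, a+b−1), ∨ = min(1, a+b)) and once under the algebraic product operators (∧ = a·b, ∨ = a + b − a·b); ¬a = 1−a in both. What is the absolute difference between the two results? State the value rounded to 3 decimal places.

Under Łukasiewicz:
  t OR r = min(1, a+b) on (0.15, 0.39) = 0.54
  NOT t = 1 − 0.15 = 0.85
  (t OR r) AND NOT t = max(0, a+b−1) on (0.54, 0.85) = 0.39
  s OR r = min(1, a+b) on (0.86, 0.39) = 1.00
  ((t OR r) AND NOT t) AND (s OR r) = max(0, a+b−1) on (0.39, 1.00) = 0.39
  → value = 0.3900
Under algebraic product:
  t OR r = a + b − a·b on (0.1500, 0.3900) = 0.4815
  NOT t = 1 − 0.1500 = 0.8500
  (t OR r) AND NOT t = a·b on (0.4815, 0.8500) = 0.4093
  s OR r = a + b − a·b on (0.8600, 0.3900) = 0.9146
  ((t OR r) AND NOT t) AND (s OR r) = a·b on (0.4093, 0.9146) = 0.3743
  → value = 0.3743
|0.3900 − 0.3743| = 0.016

0.016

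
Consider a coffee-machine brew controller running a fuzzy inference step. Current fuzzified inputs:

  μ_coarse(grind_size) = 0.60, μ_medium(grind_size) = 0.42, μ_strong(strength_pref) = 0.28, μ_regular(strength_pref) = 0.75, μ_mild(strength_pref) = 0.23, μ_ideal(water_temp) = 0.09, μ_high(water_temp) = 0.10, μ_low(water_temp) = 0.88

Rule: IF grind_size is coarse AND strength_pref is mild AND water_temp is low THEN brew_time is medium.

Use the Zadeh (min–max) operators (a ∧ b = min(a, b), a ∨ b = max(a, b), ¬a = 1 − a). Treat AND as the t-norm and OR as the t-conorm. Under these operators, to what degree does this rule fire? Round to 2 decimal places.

0.23

firing strength: coarse=0.60, mild=0.23, low=0.88; AND[min(a, b)] → w = 0.23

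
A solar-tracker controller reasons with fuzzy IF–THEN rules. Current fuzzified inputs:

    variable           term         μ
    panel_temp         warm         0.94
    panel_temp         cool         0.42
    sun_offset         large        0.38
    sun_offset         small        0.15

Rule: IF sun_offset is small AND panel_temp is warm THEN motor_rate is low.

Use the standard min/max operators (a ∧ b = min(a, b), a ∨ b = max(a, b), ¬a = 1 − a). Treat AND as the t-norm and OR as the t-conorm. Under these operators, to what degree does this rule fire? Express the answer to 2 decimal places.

firing strength: small=0.15, warm=0.94; AND[min(a, b)] → w = 0.15

0.15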